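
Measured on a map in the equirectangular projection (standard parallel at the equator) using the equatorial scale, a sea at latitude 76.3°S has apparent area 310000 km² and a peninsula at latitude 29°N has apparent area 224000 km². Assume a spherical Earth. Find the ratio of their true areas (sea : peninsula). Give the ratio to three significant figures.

On the plate carrée, areal scale = h·k = 1 × sec φ, so true area = apparent × cos φ.
True area of sea: 310000 × cos(76.3°) = 310000 × 0.2368 = 73420 km².
True area of peninsula: 224000 × cos(29°) = 224000 × 0.8746 = 195900 km².
Ratio = 73420 / 195900 ≈ 0.375.

0.375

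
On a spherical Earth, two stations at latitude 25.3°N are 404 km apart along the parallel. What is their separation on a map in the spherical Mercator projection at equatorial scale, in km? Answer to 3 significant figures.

447 km

The Mercator projection is conformal; its linear scale factor is the same in every direction and equals sec φ = 1/cos φ.
Along the parallel, k = sec 25.3° = 1/0.9041 = 1.106.
Map distance = 404 × 1.106 ≈ 447 km.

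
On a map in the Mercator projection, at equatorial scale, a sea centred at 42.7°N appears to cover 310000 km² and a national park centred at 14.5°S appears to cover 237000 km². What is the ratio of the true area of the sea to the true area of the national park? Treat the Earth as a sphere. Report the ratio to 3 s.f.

0.754

On Mercator the areal scale is sec²φ, so true area = apparent × cos²φ.
True area of sea: 310000 × cos²(42.7°) = 310000 × 0.5401 = 167400 km².
True area of national park: 237000 × cos²(14.5°) = 237000 × 0.9373 = 222100 km².
Ratio = 167400 / 222100 ≈ 0.754.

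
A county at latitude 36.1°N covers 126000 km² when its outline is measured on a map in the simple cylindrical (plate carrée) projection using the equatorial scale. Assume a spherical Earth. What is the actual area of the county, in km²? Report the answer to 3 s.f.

In the plate carrée (x = Rλ, y = Rφ), meridians are true-scale (h = 1) and parallels are stretched by k = sec φ.
Areal scale = h·k = 1 × sec φ; at 36.1°, h = 1.000, k = 1.238, so h·k = 1.238.
True area = apparent / (areal scale) = 126000 / 1.238 ≈ 102000 km².

102000 km²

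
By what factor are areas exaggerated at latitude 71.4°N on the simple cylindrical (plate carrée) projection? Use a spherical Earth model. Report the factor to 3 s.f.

Plate carrée maps x = Rλ, y = Rφ. The meridian scale is h = 1 and the parallel scale is k = 1/cos φ = sec φ.
Areal scale = h·k = 1 × sec φ; at 71.4°, h = 1.000, k = 3.135, so h·k = 3.135.

3.14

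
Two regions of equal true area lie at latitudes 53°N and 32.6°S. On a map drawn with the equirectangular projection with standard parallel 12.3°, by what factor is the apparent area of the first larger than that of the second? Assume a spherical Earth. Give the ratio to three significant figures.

1.40

The equidistant cylindrical projection with φ₀ = 12.3° has h = 1 (meridians true) and k = cos φ₀ / cos φ along parallels.
Areal scale at 53°: h·k = 1.000 × 1.623 = 1.623.
Areal scale at 32.6°: h·k = 1.000 × 1.160 = 1.160.
Ratio = 1.623/1.160 ≈ 1.40.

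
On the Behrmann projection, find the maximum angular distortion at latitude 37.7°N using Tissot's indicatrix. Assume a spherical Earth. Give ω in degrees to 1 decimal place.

10.3°

Behrmann is a cylindrical equal-area projection with standard parallels at ±30°. Cylindrical equal-area (φ₀ = 30°): h = cos φ / cos 30° along meridians, k = cos 30° / cos φ along parallels; h·k = 1.
At 37.7°: h = 0.9136, k = 1.095; principal scales a = 1.095, b = 0.9136.
sin(ω/2) = (a − b)/(a + b) = 0.1809/2.008 = 0.09009, so ω = 2 arcsin(0.09009) ≈ 10.3°.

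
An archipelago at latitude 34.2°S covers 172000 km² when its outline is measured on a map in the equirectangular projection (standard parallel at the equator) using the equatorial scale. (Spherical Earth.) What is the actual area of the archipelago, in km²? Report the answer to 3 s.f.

142000 km²

In the plate carrée (x = Rλ, y = Rφ), meridians are true-scale (h = 1) and parallels are stretched by k = sec φ.
Areal scale = h·k = 1 × sec φ; at 34.2°, h = 1.000, k = 1.209, so h·k = 1.209.
True area = apparent / (areal scale) = 172000 / 1.209 ≈ 142000 km².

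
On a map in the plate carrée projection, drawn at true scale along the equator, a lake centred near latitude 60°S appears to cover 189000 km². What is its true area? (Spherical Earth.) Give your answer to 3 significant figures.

Plate carrée maps x = Rλ, y = Rφ. The meridian scale is h = 1 and the parallel scale is k = 1/cos φ = sec φ.
Areal scale = h·k = 1 × sec φ; at 60°, h = 1.000, k = 2.000, so h·k = 2.000.
True area = apparent / (areal scale) = 189000 / 2.000 ≈ 94500 km².

94500 km²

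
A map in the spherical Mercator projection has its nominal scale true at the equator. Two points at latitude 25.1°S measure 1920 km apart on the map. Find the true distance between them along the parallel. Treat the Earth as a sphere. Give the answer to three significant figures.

Mercator is conformal, so the point scale is isotropic: h = k = sec φ = 1/cos φ.
Along the parallel at 25.1°, map distances are exaggerated by k = sec 25.1° = 1.104.
True distance = 1920 / 1.104 = 1920 × cos 25.1° ≈ 1740 km.

1740 km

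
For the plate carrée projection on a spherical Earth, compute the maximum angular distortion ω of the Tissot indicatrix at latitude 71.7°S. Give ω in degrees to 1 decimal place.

62.9°

For the equirectangular projection with φ₀ = 0 (plate carrée), h = 1 along meridians and k = sec φ along parallels.
At 71.7°: h = 1.000, k = 3.185; principal scales a = 3.185, b = 1.000.
sin(ω/2) = (a − b)/(a + b) = 2.185/4.185 = 0.5221, so ω = 2 arcsin(0.5221) ≈ 62.9°.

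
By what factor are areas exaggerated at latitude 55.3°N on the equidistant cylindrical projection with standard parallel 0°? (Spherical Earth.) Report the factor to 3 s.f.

1.76

For the equirectangular projection with φ₀ = 0 (plate carrée), h = 1 along meridians and k = sec φ along parallels.
Areal scale = h·k = 1 × sec φ; at 55.3°, h = 1.000, k = 1.757, so h·k = 1.757.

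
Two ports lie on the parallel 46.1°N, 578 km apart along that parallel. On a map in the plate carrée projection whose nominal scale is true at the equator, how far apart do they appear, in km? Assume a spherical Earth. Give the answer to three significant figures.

834 km

In the plate carrée (x = Rλ, y = Rφ), meridians are true-scale (h = 1) and parallels are stretched by k = sec φ.
Along the parallel, k = sec 46.1° = 1/0.6934 = 1.442.
Map distance = 578 × 1.442 ≈ 834 km.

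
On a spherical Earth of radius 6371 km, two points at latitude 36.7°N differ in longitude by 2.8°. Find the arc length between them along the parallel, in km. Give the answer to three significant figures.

250 km

Arc length along a parallel = R cos φ · Δλ (with Δλ in radians).
= 6371 × cos 36.7° × (2.8° × π/180) = 6371 × 0.8018 × 0.04887 ≈ 250 km.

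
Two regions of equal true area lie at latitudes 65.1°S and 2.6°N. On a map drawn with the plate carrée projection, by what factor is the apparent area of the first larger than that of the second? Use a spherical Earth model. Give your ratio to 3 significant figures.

Plate carrée maps x = Rλ, y = Rφ. The meridian scale is h = 1 and the parallel scale is k = 1/cos φ = sec φ.
Areal scale at 65.1°: h·k = 1.000 × 2.375 = 2.375.
Areal scale at 2.6°: h·k = 1.000 × 1.001 = 1.001.
Ratio = 2.375/1.001 ≈ 2.37.

2.37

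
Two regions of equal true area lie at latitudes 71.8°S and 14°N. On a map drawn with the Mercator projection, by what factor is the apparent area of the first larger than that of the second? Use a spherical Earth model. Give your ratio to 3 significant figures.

9.65

Mercator is conformal with k = sec φ, so areal scale = k² = sec²φ.
At 71.8°: sec²(71.8°) = 1/0.3123² = 10.25.
At 14°: sec²(14°) = 1/0.9703² = 1.062.
Ratio = 10.25/1.062 = cos²(14°)/cos²(71.8°) ≈ 9.65.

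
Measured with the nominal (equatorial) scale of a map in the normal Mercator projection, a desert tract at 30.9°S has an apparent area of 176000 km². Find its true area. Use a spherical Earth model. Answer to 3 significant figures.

130000 km²

Mercator is conformal, so the point scale is isotropic: h = k = sec φ = 1/cos φ.
Areal scale = k² = sec²φ = 1/cos²(30.9°) = 1/0.8581² = 1.358.
True area = apparent / (areal scale) = 176000 / 1.358 ≈ 130000 km².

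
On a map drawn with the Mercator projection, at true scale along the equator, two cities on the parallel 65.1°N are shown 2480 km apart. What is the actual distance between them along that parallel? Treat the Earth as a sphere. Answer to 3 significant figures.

1040 km

Mercator is conformal, so the point scale is isotropic: h = k = sec φ = 1/cos φ.
Along the parallel at 65.1°, map distances are exaggerated by k = sec 65.1° = 2.375.
True distance = 2480 / 2.375 = 2480 × cos 65.1° ≈ 1040 km.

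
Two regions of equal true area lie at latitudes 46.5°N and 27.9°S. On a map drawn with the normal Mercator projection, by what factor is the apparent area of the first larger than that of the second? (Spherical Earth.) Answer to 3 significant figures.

On Mercator, area is exaggerated by sec²φ = 1/cos²φ.
At 46.5°: sec²(46.5°) = 1/0.6884² = 2.110.
At 27.9°: sec²(27.9°) = 1/0.8838² = 1.280.
Ratio = 2.110/1.280 = cos²(27.9°)/cos²(46.5°) ≈ 1.65.

1.65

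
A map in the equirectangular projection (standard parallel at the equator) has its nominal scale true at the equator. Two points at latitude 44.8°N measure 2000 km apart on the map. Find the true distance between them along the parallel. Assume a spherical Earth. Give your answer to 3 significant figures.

1420 km

For the equirectangular projection with φ₀ = 0 (plate carrée), h = 1 along meridians and k = sec φ along parallels.
Along the parallel at 44.8°, map distances are exaggerated by k = sec 44.8° = 1.409.
True distance = 2000 / 1.409 = 2000 × cos 44.8° ≈ 1420 km.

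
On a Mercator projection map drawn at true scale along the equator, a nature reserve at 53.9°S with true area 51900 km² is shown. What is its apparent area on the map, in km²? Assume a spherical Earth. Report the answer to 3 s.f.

For Mercator, h = k = sec φ (a conformal cylindrical projection has a single point scale, 1/cos φ).
Areal scale = k² = sec²φ = 1/cos²(53.9°) = 1/0.5892² = 2.881.
Apparent area = 51900 × 2.881 ≈ 150000 km².

150000 km²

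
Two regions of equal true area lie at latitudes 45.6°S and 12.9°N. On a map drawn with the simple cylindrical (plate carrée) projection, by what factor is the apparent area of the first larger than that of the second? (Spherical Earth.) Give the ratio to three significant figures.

Plate carrée maps x = Rλ, y = Rφ. The meridian scale is h = 1 and the parallel scale is k = 1/cos φ = sec φ.
Areal scale at 45.6°: h·k = 1.000 × 1.429 = 1.429.
Areal scale at 12.9°: h·k = 1.000 × 1.026 = 1.026.
Ratio = 1.429/1.026 ≈ 1.39.

1.39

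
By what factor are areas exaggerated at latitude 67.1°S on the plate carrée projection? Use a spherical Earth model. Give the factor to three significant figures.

2.57

Plate carrée maps x = Rλ, y = Rφ. The meridian scale is h = 1 and the parallel scale is k = 1/cos φ = sec φ.
Areal scale = h·k = 1 × sec φ; at 67.1°, h = 1.000, k = 2.570, so h·k = 2.570.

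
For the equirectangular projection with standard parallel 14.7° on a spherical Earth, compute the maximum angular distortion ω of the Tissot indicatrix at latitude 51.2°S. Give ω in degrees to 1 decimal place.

24.7°

In the equirectangular projection with standard parallel φ₀ = 14.7° (x = Rλ cos φ₀, y = Rφ), meridians are true-scale (h = 1) and the parallel scale is k = cos φ₀ / cos φ.
At 51.2°: h = 1.000, k = 1.544; principal scales a = 1.544, b = 1.000.
sin(ω/2) = (a − b)/(a + b) = 0.5437/2.544 = 0.2137, so ω = 2 arcsin(0.2137) ≈ 24.7°.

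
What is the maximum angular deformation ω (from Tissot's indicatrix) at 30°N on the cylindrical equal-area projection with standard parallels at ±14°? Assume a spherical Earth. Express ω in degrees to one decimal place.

13.0°

A cylindrical equal-area projection with standard parallel φ₀ has meridian scale h = cos φ / cos φ₀ and parallel scale k = cos φ₀ / cos φ (so areas are preserved, h·k = 1).
At 30°: h = 0.8925, k = 1.120; principal scales a = 1.120, b = 0.8925.
sin(ω/2) = (a − b)/(a + b) = 0.2279/2.013 = 0.1132, so ω = 2 arcsin(0.1132) ≈ 13.0°.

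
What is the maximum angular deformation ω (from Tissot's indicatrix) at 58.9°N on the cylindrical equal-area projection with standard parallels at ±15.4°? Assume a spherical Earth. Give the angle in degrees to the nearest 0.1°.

67.3°

A cylindrical equal-area projection with standard parallel φ₀ has meridian scale h = cos φ / cos φ₀ and parallel scale k = cos φ₀ / cos φ (so areas are preserved, h·k = 1).
At 58.9°: h = 0.5358, k = 1.866; principal scales a = 1.866, b = 0.5358.
sin(ω/2) = (a − b)/(a + b) = 1.331/2.402 = 0.5539, so ω = 2 arcsin(0.5539) ≈ 67.3°.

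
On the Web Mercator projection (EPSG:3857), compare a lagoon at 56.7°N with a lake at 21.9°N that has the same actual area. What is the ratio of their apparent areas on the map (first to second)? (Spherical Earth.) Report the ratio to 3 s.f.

Mercator areal scale is sec²φ.
At 56.7°: sec²(56.7°) = 1/0.5490² = 3.318.
At 21.9°: sec²(21.9°) = 1/0.9278² = 1.162.
Ratio = 3.318/1.162 = cos²(21.9°)/cos²(56.7°) ≈ 2.86.

2.86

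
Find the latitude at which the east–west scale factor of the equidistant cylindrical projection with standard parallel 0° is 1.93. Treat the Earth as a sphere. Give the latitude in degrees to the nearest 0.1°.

Plate carrée: h = 1, k = sec φ along parallels.
sec φ = 1.93  ⇒  cos φ = 0.5181  ⇒  φ ≈ 58.8°.

58.8°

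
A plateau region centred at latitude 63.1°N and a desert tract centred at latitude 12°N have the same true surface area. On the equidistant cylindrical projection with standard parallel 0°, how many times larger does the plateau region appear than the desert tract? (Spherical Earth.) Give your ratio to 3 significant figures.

2.16

In the plate carrée (x = Rλ, y = Rφ), meridians are true-scale (h = 1) and parallels are stretched by k = sec φ.
Areal scale at 63.1°: h·k = 1.000 × 2.210 = 2.210.
Areal scale at 12°: h·k = 1.000 × 1.022 = 1.022.
Ratio = 2.210/1.022 ≈ 2.16.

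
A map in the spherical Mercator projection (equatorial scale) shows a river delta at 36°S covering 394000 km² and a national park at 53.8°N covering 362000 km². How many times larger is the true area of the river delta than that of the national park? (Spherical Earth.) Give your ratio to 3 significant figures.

On Mercator the areal scale is sec²φ, so true area = apparent × cos²φ.
True area of river delta: 394000 × cos²(36°) = 394000 × 0.6545 = 257900 km².
True area of national park: 362000 × cos²(53.8°) = 362000 × 0.3488 = 126300 km².
Ratio = 257900 / 126300 ≈ 2.04.

2.04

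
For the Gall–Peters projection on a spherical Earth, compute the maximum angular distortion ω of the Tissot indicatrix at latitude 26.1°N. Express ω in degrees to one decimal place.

The Gall–Peters projection is cylindrical equal-area with φ₀ = 45°. Cylindrical equal-area (φ₀ = 45°): h = cos φ / cos 45° along meridians, k = cos 45° / cos φ along parallels; h·k = 1.
At 26.1°: h = 1.270, k = 0.7874; principal scales a = 1.270, b = 0.7874.
sin(ω/2) = (a − b)/(a + b) = 0.4826/2.057 = 0.2346, so ω = 2 arcsin(0.2346) ≈ 27.1°.

27.1°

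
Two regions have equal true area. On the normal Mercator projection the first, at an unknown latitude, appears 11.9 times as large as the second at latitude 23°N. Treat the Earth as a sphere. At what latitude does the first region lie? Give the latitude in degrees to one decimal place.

74.5°

For equal true areas on Mercator, apparent areas scale as sec²φ, so the ratio is cos²φ₂ / cos²φ₁.
cos²φ₂ / cos²φ₁ = 11.9  ⇒  cos φ₁ = cos 23° / √11.9 = 0.9205/3.450 = 0.2668.
φ₁ = arccos(0.2668) ≈ 74.5°.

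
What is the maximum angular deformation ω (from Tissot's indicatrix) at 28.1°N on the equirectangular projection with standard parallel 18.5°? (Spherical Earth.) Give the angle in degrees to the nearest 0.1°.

4.1°

In the equirectangular projection with standard parallel φ₀ = 18.5° (x = Rλ cos φ₀, y = Rφ), meridians are true-scale (h = 1) and the parallel scale is k = cos φ₀ / cos φ.
At 28.1°: h = 1.000, k = 1.075; principal scales a = 1.075, b = 1.000.
sin(ω/2) = (a − b)/(a + b) = 0.07504/2.075 = 0.03616, so ω = 2 arcsin(0.03616) ≈ 4.1°.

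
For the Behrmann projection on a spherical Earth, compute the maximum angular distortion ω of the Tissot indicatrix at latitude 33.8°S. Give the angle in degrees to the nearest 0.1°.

Behrmann is a cylindrical equal-area projection with standard parallels at ±30°. Cylindrical equal-area (φ₀ = 30°): h = cos φ / cos 30° along meridians, k = cos 30° / cos φ along parallels; h·k = 1.
At 33.8°: h = 0.9595, k = 1.042; principal scales a = 1.042, b = 0.9595.
sin(ω/2) = (a − b)/(a + b) = 0.08263/2.002 = 0.04128, so ω = 2 arcsin(0.04128) ≈ 4.7°.

4.7°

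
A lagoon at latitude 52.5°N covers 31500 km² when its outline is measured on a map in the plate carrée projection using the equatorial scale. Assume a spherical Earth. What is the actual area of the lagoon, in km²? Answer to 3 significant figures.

For the equirectangular projection with φ₀ = 0 (plate carrée), h = 1 along meridians and k = sec φ along parallels.
Areal scale = h·k = 1 × sec φ; at 52.5°, h = 1.000, k = 1.643, so h·k = 1.643.
True area = apparent / (areal scale) = 31500 / 1.643 ≈ 19200 km².

19200 km²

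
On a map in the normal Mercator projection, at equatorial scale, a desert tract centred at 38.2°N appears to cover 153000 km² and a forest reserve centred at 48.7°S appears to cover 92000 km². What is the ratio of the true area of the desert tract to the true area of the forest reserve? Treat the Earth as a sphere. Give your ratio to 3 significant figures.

2.36

Since Mercator area scale is 1/cos²φ, the true area equals the apparent area multiplied by cos²φ.
True area of desert tract: 153000 × cos²(38.2°) = 153000 × 0.6176 = 94490 km².
True area of forest reserve: 92000 × cos²(48.7°) = 92000 × 0.4356 = 40080 km².
Ratio = 94490 / 40080 ≈ 2.36.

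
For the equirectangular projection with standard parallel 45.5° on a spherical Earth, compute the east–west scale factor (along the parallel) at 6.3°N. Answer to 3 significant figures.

In the equirectangular projection with standard parallel φ₀ = 45.5° (x = Rλ cos φ₀, y = Rφ), meridians are true-scale (h = 1) and the parallel scale is k = cos φ₀ / cos φ.
k = cos 45.5° / cos 6.3° = 0.7009/0.9940 = 0.7052.

0.705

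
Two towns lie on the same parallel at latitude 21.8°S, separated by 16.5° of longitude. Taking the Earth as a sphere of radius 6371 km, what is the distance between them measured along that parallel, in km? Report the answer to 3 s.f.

Arc length along a parallel = R cos φ · Δλ (with Δλ in radians).
= 6371 × cos 21.8° × (16.5° × π/180) = 6371 × 0.9285 × 0.2880 ≈ 1700 km.

1700 km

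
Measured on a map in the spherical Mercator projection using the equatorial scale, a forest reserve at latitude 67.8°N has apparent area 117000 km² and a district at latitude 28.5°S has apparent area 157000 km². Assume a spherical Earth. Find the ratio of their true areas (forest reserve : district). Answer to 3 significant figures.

0.138

Mercator's areal exaggeration is sec²φ; hence true area = (apparent area) · cos²φ.
True area of forest reserve: 117000 × cos²(67.8°) = 117000 × 0.1428 = 16700 km².
True area of district: 157000 × cos²(28.5°) = 157000 × 0.7723 = 121300 km².
Ratio = 16700 / 121300 ≈ 0.138.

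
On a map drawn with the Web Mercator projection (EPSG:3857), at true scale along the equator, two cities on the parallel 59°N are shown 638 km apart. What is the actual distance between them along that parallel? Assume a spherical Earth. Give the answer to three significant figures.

329 km

Mercator is conformal, so the point scale is isotropic: h = k = sec φ = 1/cos φ.
Along the parallel at 59°, map distances are exaggerated by k = sec 59° = 1.942.
True distance = 638 / 1.942 = 638 × cos 59° ≈ 329 km.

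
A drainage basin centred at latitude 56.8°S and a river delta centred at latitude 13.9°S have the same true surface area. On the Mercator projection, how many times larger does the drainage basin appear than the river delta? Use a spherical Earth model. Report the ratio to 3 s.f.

3.14

Mercator is conformal with k = sec φ, so areal scale = k² = sec²φ.
At 56.8°: sec²(56.8°) = 1/0.5476² = 3.335.
At 13.9°: sec²(13.9°) = 1/0.9707² = 1.061.
Ratio = 3.335/1.061 = cos²(13.9°)/cos²(56.8°) ≈ 3.14.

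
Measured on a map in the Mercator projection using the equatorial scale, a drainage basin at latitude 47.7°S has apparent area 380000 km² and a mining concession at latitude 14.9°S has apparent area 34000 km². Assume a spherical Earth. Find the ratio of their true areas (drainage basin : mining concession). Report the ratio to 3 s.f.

On Mercator the areal scale is sec²φ, so true area = apparent × cos²φ.
True area of drainage basin: 380000 × cos²(47.7°) = 380000 × 0.4529 = 172100 km².
True area of mining concession: 34000 × cos²(14.9°) = 34000 × 0.9339 = 31750 km².
Ratio = 172100 / 31750 ≈ 5.42.

5.42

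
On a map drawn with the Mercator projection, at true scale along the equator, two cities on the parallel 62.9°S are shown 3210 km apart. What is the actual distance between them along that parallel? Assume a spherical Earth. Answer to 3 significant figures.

1460 km

For Mercator, h = k = sec φ (a conformal cylindrical projection has a single point scale, 1/cos φ).
Along the parallel at 62.9°, map distances are exaggerated by k = sec 62.9° = 2.195.
True distance = 3210 / 2.195 = 3210 × cos 62.9° ≈ 1460 km.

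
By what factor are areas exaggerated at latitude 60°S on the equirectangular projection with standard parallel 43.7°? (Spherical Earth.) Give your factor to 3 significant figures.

1.45

The equidistant cylindrical projection with φ₀ = 43.7° has h = 1 (meridians true) and k = cos φ₀ / cos φ along parallels.
Areal scale = h·k = 1 × cos φ₀ / cos φ; at 60°, h = 1.000, k = 1.446, so h·k = 1.446.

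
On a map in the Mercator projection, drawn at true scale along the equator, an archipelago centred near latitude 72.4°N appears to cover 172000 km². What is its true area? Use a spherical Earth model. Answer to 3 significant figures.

For Mercator, h = k = sec φ (a conformal cylindrical projection has a single point scale, 1/cos φ).
Areal scale = k² = sec²φ = 1/cos²(72.4°) = 1/0.3024² = 10.94.
True area = apparent / (areal scale) = 172000 / 10.94 ≈ 15700 km².

15700 km²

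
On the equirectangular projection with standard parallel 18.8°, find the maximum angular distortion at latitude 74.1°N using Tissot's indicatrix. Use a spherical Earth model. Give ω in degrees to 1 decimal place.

The equidistant cylindrical projection with φ₀ = 18.8° has h = 1 (meridians true) and k = cos φ₀ / cos φ along parallels.
At 74.1°: h = 1.000, k = 3.455; principal scales a = 3.455, b = 1.000.
sin(ω/2) = (a − b)/(a + b) = 2.455/4.455 = 0.5511, so ω = 2 arcsin(0.5511) ≈ 66.9°.

66.9°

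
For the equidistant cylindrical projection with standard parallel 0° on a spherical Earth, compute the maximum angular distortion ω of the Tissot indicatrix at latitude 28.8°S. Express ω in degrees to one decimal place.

7.6°

For the equirectangular projection with φ₀ = 0 (plate carrée), h = 1 along meridians and k = sec φ along parallels.
At 28.8°: h = 1.000, k = 1.141; principal scales a = 1.141, b = 1.000.
sin(ω/2) = (a − b)/(a + b) = 0.1412/2.141 = 0.06592, so ω = 2 arcsin(0.06592) ≈ 7.6°.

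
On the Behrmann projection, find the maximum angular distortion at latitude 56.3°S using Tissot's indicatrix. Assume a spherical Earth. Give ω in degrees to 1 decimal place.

49.4°

The Behrmann projection is cylindrical equal-area with φ₀ = 30°. For cylindrical equal-area with standard parallel φ₀, h = cos φ / cos φ₀ and k = cos φ₀ / cos φ, so h·k = 1.
At 56.3°: h = 0.6407, k = 1.561; principal scales a = 1.561, b = 0.6407.
sin(ω/2) = (a − b)/(a + b) = 0.9202/2.202 = 0.4180, so ω = 2 arcsin(0.4180) ≈ 49.4°.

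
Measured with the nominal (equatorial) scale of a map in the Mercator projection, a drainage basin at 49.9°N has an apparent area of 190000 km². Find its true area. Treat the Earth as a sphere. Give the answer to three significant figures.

78800 km²

Mercator is conformal, so the point scale is isotropic: h = k = sec φ = 1/cos φ.
Areal scale = k² = sec²φ = 1/cos²(49.9°) = 1/0.6441² = 2.410.
True area = apparent / (areal scale) = 190000 / 2.410 ≈ 78800 km².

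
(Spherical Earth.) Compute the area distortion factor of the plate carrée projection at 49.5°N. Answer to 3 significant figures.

1.54

Plate carrée maps x = Rλ, y = Rφ. The meridian scale is h = 1 and the parallel scale is k = 1/cos φ = sec φ.
Areal scale = h·k = 1 × sec φ; at 49.5°, h = 1.000, k = 1.540, so h·k = 1.540.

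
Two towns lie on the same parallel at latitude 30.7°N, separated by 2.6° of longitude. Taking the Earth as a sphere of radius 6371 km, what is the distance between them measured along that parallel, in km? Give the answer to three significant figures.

249 km

Arc length along a parallel = R cos φ · Δλ (with Δλ in radians).
= 6371 × cos 30.7° × (2.6° × π/180) = 6371 × 0.8599 × 0.04538 ≈ 249 km.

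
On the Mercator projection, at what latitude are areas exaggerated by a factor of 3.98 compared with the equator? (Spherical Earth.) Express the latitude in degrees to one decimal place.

Mercator areal scale is sec²φ.
sec²φ = 3.98  ⇒  cos²φ = 0.2513  ⇒  cos φ = 0.5013.
φ = arccos(0.5013) ≈ 59.9°.

59.9°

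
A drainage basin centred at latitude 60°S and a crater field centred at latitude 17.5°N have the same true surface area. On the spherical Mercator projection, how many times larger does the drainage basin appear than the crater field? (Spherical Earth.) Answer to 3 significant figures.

3.64

Mercator areal scale is sec²φ.
At 60°: sec²(60°) = 1/0.5000² = 4.000.
At 17.5°: sec²(17.5°) = 1/0.9537² = 1.099.
Ratio = 4.000/1.099 = cos²(17.5°)/cos²(60°) ≈ 3.64.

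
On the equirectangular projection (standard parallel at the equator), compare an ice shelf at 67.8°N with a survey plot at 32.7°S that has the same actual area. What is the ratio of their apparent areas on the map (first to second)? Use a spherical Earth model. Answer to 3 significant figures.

2.23

In the plate carrée (x = Rλ, y = Rφ), meridians are true-scale (h = 1) and parallels are stretched by k = sec φ.
Areal scale at 67.8°: h·k = 1.000 × 2.647 = 2.647.
Areal scale at 32.7°: h·k = 1.000 × 1.188 = 1.188.
Ratio = 2.647/1.188 ≈ 2.23.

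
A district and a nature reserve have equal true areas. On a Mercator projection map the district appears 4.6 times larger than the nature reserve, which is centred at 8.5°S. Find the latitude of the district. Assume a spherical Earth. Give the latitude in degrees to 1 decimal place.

For equal true areas on Mercator, apparent areas scale as sec²φ, so the ratio is cos²φ₂ / cos²φ₁.
cos²φ₂ / cos²φ₁ = 4.6  ⇒  cos φ₁ = cos 8.5° / √4.6 = 0.9890/2.145 = 0.4611.
φ₁ = arccos(0.4611) ≈ 62.5°.

62.5°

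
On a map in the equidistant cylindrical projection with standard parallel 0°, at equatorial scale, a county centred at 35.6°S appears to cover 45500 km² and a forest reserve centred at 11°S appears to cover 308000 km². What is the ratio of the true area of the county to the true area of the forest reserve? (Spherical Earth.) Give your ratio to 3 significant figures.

On the plate carrée, areal scale = h·k = 1 × sec φ, so true area = apparent × cos φ.
True area of county: 45500 × cos(35.6°) = 45500 × 0.8131 = 37000 km².
True area of forest reserve: 308000 × cos(11°) = 308000 × 0.9816 = 302300 km².
Ratio = 37000 / 302300 ≈ 0.122.

0.122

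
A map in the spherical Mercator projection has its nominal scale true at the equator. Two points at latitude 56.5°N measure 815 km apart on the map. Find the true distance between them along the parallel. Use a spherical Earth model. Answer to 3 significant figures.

450 km

For Mercator, h = k = sec φ (a conformal cylindrical projection has a single point scale, 1/cos φ).
Along the parallel at 56.5°, map distances are exaggerated by k = sec 56.5° = 1.812.
True distance = 815 / 1.812 = 815 × cos 56.5° ≈ 450 km.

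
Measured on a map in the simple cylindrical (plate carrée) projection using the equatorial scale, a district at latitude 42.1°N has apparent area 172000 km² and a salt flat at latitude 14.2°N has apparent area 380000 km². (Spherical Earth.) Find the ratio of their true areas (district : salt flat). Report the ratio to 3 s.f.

Plate carrée has h = 1 and k = sec φ, giving areal scale sec φ; true area = (apparent area) · cos φ.
True area of district: 172000 × cos(42.1°) = 172000 × 0.7420 = 127600 km².
True area of salt flat: 380000 × cos(14.2°) = 380000 × 0.9694 = 368400 km².
Ratio = 127600 / 368400 ≈ 0.346.

0.346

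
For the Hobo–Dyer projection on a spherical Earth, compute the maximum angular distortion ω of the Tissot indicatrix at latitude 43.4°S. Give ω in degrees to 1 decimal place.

The Hobo–Dyer projection is cylindrical equal-area with φ₀ = 37.5°. A cylindrical equal-area projection with standard parallel φ₀ has meridian scale h = cos φ / cos φ₀ and parallel scale k = cos φ₀ / cos φ (so areas are preserved, h·k = 1).
At 43.4°: h = 0.9158, k = 1.092; principal scales a = 1.092, b = 0.9158.
sin(ω/2) = (a − b)/(a + b) = 0.1761/2.008 = 0.08770, so ω = 2 arcsin(0.08770) ≈ 10.1°.

10.1°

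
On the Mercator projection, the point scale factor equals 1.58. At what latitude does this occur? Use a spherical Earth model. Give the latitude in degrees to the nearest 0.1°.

Mercator scale is k = sec φ = 1/cos φ.
1/cos φ = 1.58  ⇒  cos φ = 0.6329  ⇒  φ = arccos(0.6329) ≈ 50.7°.

50.7°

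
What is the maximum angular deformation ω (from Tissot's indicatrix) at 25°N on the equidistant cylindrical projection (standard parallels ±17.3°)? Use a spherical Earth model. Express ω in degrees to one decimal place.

The equidistant cylindrical projection with φ₀ = 17.3° has h = 1 (meridians true) and k = cos φ₀ / cos φ along parallels.
At 25°: h = 1.000, k = 1.053; principal scales a = 1.053, b = 1.000.
sin(ω/2) = (a − b)/(a + b) = 0.05346/2.053 = 0.02604, so ω = 2 arcsin(0.02604) ≈ 3.0°.

3.0°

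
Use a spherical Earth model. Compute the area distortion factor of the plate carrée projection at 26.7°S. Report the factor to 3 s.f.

Plate carrée maps x = Rλ, y = Rφ. The meridian scale is h = 1 and the parallel scale is k = 1/cos φ = sec φ.
Areal scale = h·k = 1 × sec φ; at 26.7°, h = 1.000, k = 1.119, so h·k = 1.119.

1.12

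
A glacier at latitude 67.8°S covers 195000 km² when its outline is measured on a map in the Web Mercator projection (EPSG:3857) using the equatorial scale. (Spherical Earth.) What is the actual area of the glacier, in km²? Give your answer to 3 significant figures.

27800 km²

For Mercator, h = k = sec φ (a conformal cylindrical projection has a single point scale, 1/cos φ).
Areal scale = k² = sec²φ = 1/cos²(67.8°) = 1/0.3778² = 7.005.
True area = apparent / (areal scale) = 195000 / 7.005 ≈ 27800 km².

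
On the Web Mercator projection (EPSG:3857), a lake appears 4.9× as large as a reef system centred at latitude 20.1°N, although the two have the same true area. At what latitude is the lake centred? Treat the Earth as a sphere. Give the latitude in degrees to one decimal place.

For equal true areas on Mercator, apparent areas scale as sec²φ, so the ratio is cos²φ₂ / cos²φ₁.
cos²φ₂ / cos²φ₁ = 4.9  ⇒  cos φ₁ = cos 20.1° / √4.9 = 0.9391/2.214 = 0.4242.
φ₁ = arccos(0.4242) ≈ 64.9°.

64.9°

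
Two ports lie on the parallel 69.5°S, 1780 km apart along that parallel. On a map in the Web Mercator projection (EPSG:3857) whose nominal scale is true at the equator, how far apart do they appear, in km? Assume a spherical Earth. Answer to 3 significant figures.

5080 km

The Mercator projection is conformal; its linear scale factor is the same in every direction and equals sec φ = 1/cos φ.
Along the parallel, k = sec 69.5° = 1/0.3502 = 2.855.
Map distance = 1780 × 2.855 ≈ 5080 km.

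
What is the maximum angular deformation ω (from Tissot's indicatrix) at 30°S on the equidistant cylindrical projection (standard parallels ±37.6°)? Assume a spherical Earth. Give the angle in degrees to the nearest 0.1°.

With standard parallel φ₀ = 37.6°, the equirectangular projection gives x = Rλ cos φ₀, y = Rφ, so h = 1 and k = cos 37.6° / cos φ.
At 30°: h = 1.000, k = 0.9149; principal scales a = 1.000, b = 0.9149.
sin(ω/2) = (a − b)/(a + b) = 0.08514/1.915 = 0.04446, so ω = 2 arcsin(0.04446) ≈ 5.1°.

5.1°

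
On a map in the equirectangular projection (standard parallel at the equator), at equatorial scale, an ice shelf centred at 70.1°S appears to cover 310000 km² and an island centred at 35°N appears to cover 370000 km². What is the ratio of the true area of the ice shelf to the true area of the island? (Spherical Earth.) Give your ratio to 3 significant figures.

0.348

Plate carrée has h = 1 and k = sec φ, giving areal scale sec φ; true area = (apparent area) · cos φ.
True area of ice shelf: 310000 × cos(70.1°) = 310000 × 0.3404 = 105500 km².
True area of island: 370000 × cos(35°) = 370000 × 0.8192 = 303100 km².
Ratio = 105500 / 303100 ≈ 0.348.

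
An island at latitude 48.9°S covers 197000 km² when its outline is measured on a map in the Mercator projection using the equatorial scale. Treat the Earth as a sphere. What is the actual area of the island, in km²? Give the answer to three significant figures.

85100 km²

The Mercator projection is conformal; its linear scale factor is the same in every direction and equals sec φ = 1/cos φ.
Areal scale = k² = sec²φ = 1/cos²(48.9°) = 1/0.6574² = 2.314.
True area = apparent / (areal scale) = 197000 / 2.314 ≈ 85100 km².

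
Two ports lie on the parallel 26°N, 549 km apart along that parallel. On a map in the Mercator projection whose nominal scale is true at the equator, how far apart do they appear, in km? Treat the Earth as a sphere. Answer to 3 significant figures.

611 km

The Mercator projection is conformal; its linear scale factor is the same in every direction and equals sec φ = 1/cos φ.
Along the parallel, k = sec 26° = 1/0.8988 = 1.113.
Map distance = 549 × 1.113 ≈ 611 km.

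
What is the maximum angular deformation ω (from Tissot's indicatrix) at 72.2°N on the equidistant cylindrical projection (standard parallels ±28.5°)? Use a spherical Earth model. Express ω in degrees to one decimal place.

57.9°

The equidistant cylindrical projection with φ₀ = 28.5° has h = 1 (meridians true) and k = cos φ₀ / cos φ along parallels.
At 72.2°: h = 1.000, k = 2.875; principal scales a = 2.875, b = 1.000.
sin(ω/2) = (a − b)/(a + b) = 1.875/3.875 = 0.4838, so ω = 2 arcsin(0.4838) ≈ 57.9°.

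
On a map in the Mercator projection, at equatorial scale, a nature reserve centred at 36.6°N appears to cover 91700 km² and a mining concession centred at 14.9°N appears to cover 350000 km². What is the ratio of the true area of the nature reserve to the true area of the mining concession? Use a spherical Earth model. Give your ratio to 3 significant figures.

0.181

Since Mercator area scale is 1/cos²φ, the true area equals the apparent area multiplied by cos²φ.
True area of nature reserve: 91700 × cos²(36.6°) = 91700 × 0.6445 = 59100 km².
True area of mining concession: 350000 × cos²(14.9°) = 350000 × 0.9339 = 326900 km².
Ratio = 59100 / 326900 ≈ 0.181.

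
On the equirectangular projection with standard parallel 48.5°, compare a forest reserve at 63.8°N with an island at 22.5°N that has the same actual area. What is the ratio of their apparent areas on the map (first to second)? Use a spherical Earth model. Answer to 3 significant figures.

2.09

In the equirectangular projection with standard parallel φ₀ = 48.5° (x = Rλ cos φ₀, y = Rφ), meridians are true-scale (h = 1) and the parallel scale is k = cos φ₀ / cos φ.
Areal scale at 63.8°: h·k = 1.000 × 1.501 = 1.501.
Areal scale at 22.5°: h·k = 1.000 × 0.7172 = 0.7172.
Ratio = 1.501/0.7172 ≈ 2.09.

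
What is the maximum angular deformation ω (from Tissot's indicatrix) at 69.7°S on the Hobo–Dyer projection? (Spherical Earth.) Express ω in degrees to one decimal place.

85.5°

Hobo–Dyer is a cylindrical equal-area projection with standard parallels at ±37.5°. For cylindrical equal-area with standard parallel φ₀, h = cos φ / cos φ₀ and k = cos φ₀ / cos φ, so h·k = 1.
At 69.7°: h = 0.4373, k = 2.287; principal scales a = 2.287, b = 0.4373.
sin(ω/2) = (a − b)/(a + b) = 1.849/2.724 = 0.6789, so ω = 2 arcsin(0.6789) ≈ 85.5°.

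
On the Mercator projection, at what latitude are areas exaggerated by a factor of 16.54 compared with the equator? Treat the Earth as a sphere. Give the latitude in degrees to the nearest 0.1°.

75.8°

Mercator areal scale is sec²φ.
sec²φ = 16.54  ⇒  cos²φ = 0.06046  ⇒  cos φ = 0.2459.
φ = arccos(0.2459) ≈ 75.8°.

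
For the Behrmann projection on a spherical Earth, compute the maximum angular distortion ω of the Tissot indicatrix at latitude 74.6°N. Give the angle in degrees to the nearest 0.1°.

111.8°

The Behrmann projection is cylindrical equal-area with φ₀ = 30°. For cylindrical equal-area with standard parallel φ₀, h = cos φ / cos φ₀ and k = cos φ₀ / cos φ, so h·k = 1.
At 74.6°: h = 0.3066, k = 3.261; principal scales a = 3.261, b = 0.3066.
sin(ω/2) = (a − b)/(a + b) = 2.955/3.568 = 0.8281, so ω = 2 arcsin(0.8281) ≈ 111.8°.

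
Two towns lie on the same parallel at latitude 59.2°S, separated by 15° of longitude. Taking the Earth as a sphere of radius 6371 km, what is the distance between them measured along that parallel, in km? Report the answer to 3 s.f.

854 km

Arc length along a parallel = R cos φ · Δλ (with Δλ in radians).
= 6371 × cos 59.2° × (15° × π/180) = 6371 × 0.5120 × 0.2618 ≈ 854 km.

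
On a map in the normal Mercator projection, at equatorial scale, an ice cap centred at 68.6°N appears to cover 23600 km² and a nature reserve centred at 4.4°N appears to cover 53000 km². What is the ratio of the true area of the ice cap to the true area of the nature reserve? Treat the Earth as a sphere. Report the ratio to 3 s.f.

0.0596

Since Mercator area scale is 1/cos²φ, the true area equals the apparent area multiplied by cos²φ.
True area of ice cap: 23600 × cos²(68.6°) = 23600 × 0.1331 = 3142 km².
True area of nature reserve: 53000 × cos²(4.4°) = 53000 × 0.9941 = 52690 km².
Ratio = 3142 / 52690 ≈ 0.0596.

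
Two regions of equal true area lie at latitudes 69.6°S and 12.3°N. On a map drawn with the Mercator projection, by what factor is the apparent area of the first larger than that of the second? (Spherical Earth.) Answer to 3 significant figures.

Mercator areal scale is sec²φ.
At 69.6°: sec²(69.6°) = 1/0.3486² = 8.230.
At 12.3°: sec²(12.3°) = 1/0.9770² = 1.048.
Ratio = 8.230/1.048 = cos²(12.3°)/cos²(69.6°) ≈ 7.86.

7.86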